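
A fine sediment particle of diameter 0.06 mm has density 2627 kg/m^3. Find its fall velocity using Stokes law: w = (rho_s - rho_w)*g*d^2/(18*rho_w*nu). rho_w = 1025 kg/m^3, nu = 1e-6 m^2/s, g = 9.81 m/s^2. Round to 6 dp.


w = (rho_s - rho_w) * g * d^2 / (18 * rho_w * nu)
d = 0.06 mm = 0.000060 m
rho_s - rho_w = 2627 - 1025 = 1602
Numerator = 1602 * 9.81 * (0.000060)^2 = 0.000056576232
Denominator = 18 * 1025 * 1e-6 = 0.018450
w = 0.003066 m/s

0.003066


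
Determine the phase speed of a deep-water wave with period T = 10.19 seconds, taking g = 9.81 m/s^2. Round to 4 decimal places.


We use the deep-water celerity formula:
C = g * T / (2 * pi)
C = 9.81 * 10.19 / (2 * 3.14159...)
C = 99.963900 / 6.283185
C = 15.9097 m/s

15.9097


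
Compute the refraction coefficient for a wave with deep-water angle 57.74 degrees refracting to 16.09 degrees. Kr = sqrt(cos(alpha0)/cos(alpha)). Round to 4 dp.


Kr = sqrt(cos(alpha0) / cos(alpha))
cos(57.74) = 0.533762
cos(16.09) = 0.960828
Kr = sqrt(0.533762 / 0.960828)
Kr = sqrt(0.555523)
Kr = 0.7453

0.7453


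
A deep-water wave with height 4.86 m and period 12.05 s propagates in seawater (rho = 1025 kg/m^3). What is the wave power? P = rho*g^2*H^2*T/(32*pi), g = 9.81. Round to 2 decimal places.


P = rho * g^2 * H^2 * T / (32 * pi)
P = 1025 * 9.81^2 * 4.86^2 * 12.05 / (32 * pi)
P = 1025 * 96.2361 * 23.6196 * 12.05 / 100.53096
P = 279268.28 W/m

279268.28


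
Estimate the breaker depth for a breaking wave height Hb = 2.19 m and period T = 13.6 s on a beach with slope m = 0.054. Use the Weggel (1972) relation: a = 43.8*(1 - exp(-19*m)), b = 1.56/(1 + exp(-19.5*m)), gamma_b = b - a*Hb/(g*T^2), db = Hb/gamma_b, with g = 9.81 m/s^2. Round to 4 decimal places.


a = 43.8 * (1 - exp(-19 * m))
exp(-19 * 0.054) = exp(-1.0260) = 0.358438
a = 43.8 * (1 - 0.358438) = 28.100422
b = 1.56 / (1 + exp(-19.5 * m))
exp(-19.5 * 0.054) = exp(-1.0530) = 0.348890
b = 1.56 / (1 + 0.348890) = 1.156507
Hb / (g * T^2) = 2.19 / (9.81 * 13.6^2) = 2.19 / 1814.4576 = 0.00120697
gamma_b = b - a * Hb/(g*T^2) = 1.156507 - 28.100422 * 0.00120697 = 1.122590
db = Hb / gamma_b = 2.19 / 1.122590
db = 1.9508 m

1.9508


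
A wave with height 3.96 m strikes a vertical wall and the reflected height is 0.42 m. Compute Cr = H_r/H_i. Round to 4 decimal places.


Cr = H_r / H_i
Cr = 0.42 / 3.96
Cr = 0.1061

0.1061


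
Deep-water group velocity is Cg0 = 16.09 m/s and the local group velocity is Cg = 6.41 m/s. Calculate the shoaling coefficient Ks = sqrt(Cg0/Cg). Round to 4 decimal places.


Ks = sqrt(Cg0 / Cg)
Ks = sqrt(16.09 / 6.41)
Ks = sqrt(2.5101)
Ks = 1.5843

1.5843


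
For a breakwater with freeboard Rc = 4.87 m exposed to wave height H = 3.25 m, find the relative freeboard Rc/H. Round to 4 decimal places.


Relative freeboard = Rc / H
= 4.87 / 3.25
= 1.4985

1.4985


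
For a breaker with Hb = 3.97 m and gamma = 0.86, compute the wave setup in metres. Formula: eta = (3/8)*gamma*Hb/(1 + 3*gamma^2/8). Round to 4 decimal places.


eta = (3/8) * gamma * Hb / (1 + 3*gamma^2/8)
Numerator = (3/8) * 0.86 * 3.97 = 1.280325
Denominator = 1 + 3*0.86^2/8 = 1 + 0.277350 = 1.277350
eta = 1.280325 / 1.277350
eta = 1.0023 m

1.0023


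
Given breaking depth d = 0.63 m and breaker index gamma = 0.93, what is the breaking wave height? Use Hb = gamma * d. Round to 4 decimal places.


Hb = gamma * d
Hb = 0.93 * 0.63
Hb = 0.5859 m

0.5859


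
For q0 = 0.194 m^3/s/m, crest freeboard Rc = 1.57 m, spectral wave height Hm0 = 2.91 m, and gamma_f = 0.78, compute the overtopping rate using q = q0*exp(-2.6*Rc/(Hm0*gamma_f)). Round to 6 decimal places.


q = q0 * exp(-2.6 * Rc / (Hm0 * gamma_f))
Exponent = -2.6 * 1.57 / (2.91 * 0.78)
= -2.6 * 1.57 / 2.2698
= -1.798396
exp(-1.798396) = 0.165564
q = 0.194 * 0.165564
q = 0.032119 m^3/s/m

0.032119


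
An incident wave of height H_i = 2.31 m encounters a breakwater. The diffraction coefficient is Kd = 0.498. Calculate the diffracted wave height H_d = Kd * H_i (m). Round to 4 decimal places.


H_d = Kd * H_i
H_d = 0.498 * 2.31
H_d = 1.1504 m

1.1504


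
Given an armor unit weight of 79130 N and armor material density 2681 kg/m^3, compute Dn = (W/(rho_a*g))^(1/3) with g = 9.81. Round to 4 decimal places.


V = W / (rho_a * g)
V = 79130 / (2681 * 9.81)
V = 79130 / 26300.61
V = 3.008675 m^3
Dn = V^(1/3) = 3.008675^(1/3)
Dn = 1.4436 m

1.4436


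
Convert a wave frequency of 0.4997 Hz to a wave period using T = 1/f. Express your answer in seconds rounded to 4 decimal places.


T = 1 / f
T = 1 / 0.4997
T = 2.0012 s

2.0012


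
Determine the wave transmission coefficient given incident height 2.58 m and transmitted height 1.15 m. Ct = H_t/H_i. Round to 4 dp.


Ct = H_t / H_i
Ct = 1.15 / 2.58
Ct = 0.4457

0.4457


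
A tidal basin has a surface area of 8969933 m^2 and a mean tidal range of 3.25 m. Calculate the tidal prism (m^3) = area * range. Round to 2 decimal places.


Tidal prism = Area * Tidal range
P = 8969933 * 3.25
P = 29152282.25 m^3

29152282.25


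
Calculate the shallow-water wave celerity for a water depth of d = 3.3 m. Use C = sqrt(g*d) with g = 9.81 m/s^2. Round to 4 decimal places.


Using the shallow-water approximation:
C = sqrt(g * d) = sqrt(9.81 * 3.3)
C = sqrt(32.3730)
C = 5.6897 m/s

5.6897


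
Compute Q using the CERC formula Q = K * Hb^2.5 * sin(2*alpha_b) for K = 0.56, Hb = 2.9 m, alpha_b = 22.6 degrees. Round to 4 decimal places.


Q = K * Hb^2.5 * sin(2 * alpha_b)
Hb^2.5 = 2.9^2.5 = 14.321714
sin(2 * 22.6) = sin(45.2) = 0.709571
Q = 0.56 * 14.321714 * 0.709571
Q = 5.6909 m^3/s

5.6909


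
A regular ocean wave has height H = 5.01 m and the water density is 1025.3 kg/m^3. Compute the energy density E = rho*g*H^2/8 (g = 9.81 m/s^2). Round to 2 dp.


E = (1/8) * rho * g * H^2
E = (1/8) * 1025.3 * 9.81 * 5.01^2
E = 0.125 * 1025.3 * 9.81 * 25.1001
E = 31557.71 J/m^2

31557.71


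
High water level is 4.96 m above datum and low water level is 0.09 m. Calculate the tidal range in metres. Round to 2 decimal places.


Tidal range = High water - Low water
Tidal range = 4.96 - (0.09)
Tidal range = 4.87 m

4.87


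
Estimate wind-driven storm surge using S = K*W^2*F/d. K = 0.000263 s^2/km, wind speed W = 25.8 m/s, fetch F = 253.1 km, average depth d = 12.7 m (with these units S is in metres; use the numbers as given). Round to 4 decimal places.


S = K * W^2 * F / d
W^2 = 25.8^2 = 665.64
S = 0.000263 * 665.64 * 253.1 / 12.7
Numerator = 0.000263 * 665.64 * 253.1 = 44.308526
S = 44.308526 / 12.7 = 3.4889 m

3.4889


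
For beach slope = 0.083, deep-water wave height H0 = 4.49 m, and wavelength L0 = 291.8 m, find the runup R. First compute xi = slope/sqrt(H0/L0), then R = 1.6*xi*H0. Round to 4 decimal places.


xi = slope / sqrt(H0/L0)
H0/L0 = 4.49/291.8 = 0.015387
sqrt(0.015387) = 0.124045
xi = 0.083 / 0.124045 = 0.669110
R = 1.6 * xi * H0 = 1.6 * 0.669110 * 4.49
R = 4.8069 m

4.8069


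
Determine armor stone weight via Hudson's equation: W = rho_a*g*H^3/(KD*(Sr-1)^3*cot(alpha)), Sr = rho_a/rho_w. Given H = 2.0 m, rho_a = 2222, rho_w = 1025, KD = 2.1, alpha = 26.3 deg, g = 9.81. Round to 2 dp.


Sr = rho_a / rho_w = 2222 / 1025 = 2.167805
(Sr - 1) = 1.167805
(Sr - 1)^3 = 1.592615
cot(26.3) = 1 / tan(26.3) = 1 / 0.494231 = 2.023346
Numerator = 2222 * 9.81 * 2.0^3 = 174382.5600
Denominator = 2.1 * 1.592615 * 2.023346 = 6.767065
W = 174382.5600 / 6.767065
W = 25769.30 N

25769.30


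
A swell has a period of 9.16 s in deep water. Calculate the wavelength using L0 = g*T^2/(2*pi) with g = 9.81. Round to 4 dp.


L0 = g * T^2 / (2 * pi)
L0 = 9.81 * 9.16^2 / (2 * pi)
L0 = 9.81 * 83.9056 / 6.28319
L0 = 823.1139 / 6.28319
L0 = 131.0027 m

131.0027


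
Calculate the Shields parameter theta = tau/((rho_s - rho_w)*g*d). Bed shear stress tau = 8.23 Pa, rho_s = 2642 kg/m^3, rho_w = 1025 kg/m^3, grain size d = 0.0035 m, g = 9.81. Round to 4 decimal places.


theta = tau / ((rho_s - rho_w) * g * d)
rho_s - rho_w = 2642 - 1025 = 1617
Denominator = 1617 * 9.81 * 0.0035 = 55.519695
theta = 8.23 / 55.519695
theta = 0.1482

0.1482


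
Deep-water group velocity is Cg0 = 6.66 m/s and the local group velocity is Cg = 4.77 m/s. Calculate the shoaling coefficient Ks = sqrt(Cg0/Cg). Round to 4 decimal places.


Ks = sqrt(Cg0 / Cg)
Ks = sqrt(6.66 / 4.77)
Ks = sqrt(1.3962)
Ks = 1.1816

1.1816


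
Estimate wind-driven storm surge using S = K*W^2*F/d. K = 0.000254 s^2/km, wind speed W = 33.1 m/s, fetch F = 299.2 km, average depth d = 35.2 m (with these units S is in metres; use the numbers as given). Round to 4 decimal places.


S = K * W^2 * F / d
W^2 = 33.1^2 = 1095.61
S = 0.000254 * 1095.61 * 299.2 / 35.2
Numerator = 0.000254 * 1095.61 * 299.2 = 83.262854
S = 83.262854 / 35.2 = 2.3654 m

2.3654


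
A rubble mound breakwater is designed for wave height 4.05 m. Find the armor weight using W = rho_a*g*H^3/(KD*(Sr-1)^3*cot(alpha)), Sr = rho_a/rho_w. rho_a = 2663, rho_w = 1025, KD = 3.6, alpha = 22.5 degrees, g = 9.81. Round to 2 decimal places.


Sr = rho_a / rho_w = 2663 / 1025 = 2.598049
(Sr - 1) = 1.598049
(Sr - 1)^3 = 4.081033
cot(22.5) = 1 / tan(22.5) = 1 / 0.414214 = 2.414214
Numerator = 2663 * 9.81 * 4.05^3 = 1735422.5784
Denominator = 3.6 * 4.081033 * 2.414214 = 35.468946
W = 1735422.5784 / 35.468946
W = 48927.94 N

48927.94


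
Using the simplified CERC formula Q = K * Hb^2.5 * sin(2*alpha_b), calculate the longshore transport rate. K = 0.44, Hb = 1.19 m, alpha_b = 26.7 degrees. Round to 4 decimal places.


Q = K * Hb^2.5 * sin(2 * alpha_b)
Hb^2.5 = 1.19^2.5 = 1.544783
sin(2 * 26.7) = sin(53.4) = 0.802817
Q = 0.44 * 1.544783 * 0.802817
Q = 0.5457 m^3/s

0.5457


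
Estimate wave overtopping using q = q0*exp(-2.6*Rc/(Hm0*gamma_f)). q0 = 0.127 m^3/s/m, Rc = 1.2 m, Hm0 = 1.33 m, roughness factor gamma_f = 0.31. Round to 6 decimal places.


q = q0 * exp(-2.6 * Rc / (Hm0 * gamma_f))
Exponent = -2.6 * 1.2 / (1.33 * 0.31)
= -2.6 * 1.2 / 0.4123
= -7.567305
exp(-7.567305) = 0.000517
q = 0.127 * 0.000517
q = 0.000066 m^3/s/m

0.000066


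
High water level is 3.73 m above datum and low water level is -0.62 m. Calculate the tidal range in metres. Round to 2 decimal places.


Tidal range = High water - Low water
Tidal range = 3.73 - (-0.62)
Tidal range = 4.35 m

4.35


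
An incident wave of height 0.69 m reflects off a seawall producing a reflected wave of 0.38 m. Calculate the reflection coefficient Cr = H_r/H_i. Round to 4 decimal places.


Cr = H_r / H_i
Cr = 0.38 / 0.69
Cr = 0.5507

0.5507


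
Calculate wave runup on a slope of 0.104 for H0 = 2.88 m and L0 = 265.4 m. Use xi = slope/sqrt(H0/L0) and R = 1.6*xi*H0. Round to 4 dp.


xi = slope / sqrt(H0/L0)
H0/L0 = 2.88/265.4 = 0.010852
sqrt(0.010852) = 0.104171
xi = 0.104 / 0.104171 = 0.998361
R = 1.6 * xi * H0 = 1.6 * 0.998361 * 2.88
R = 4.6004 m

4.6004


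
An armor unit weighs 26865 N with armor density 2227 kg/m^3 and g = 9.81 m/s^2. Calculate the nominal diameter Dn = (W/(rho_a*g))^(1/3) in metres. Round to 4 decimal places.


V = W / (rho_a * g)
V = 26865 / (2227 * 9.81)
V = 26865 / 21846.87
V = 1.229696 m^3
Dn = V^(1/3) = 1.229696^(1/3)
Dn = 1.0714 m

1.0714


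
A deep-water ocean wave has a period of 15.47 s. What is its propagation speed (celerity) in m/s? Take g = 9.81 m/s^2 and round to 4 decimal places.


We use the deep-water celerity formula:
C = g * T / (2 * pi)
C = 9.81 * 15.47 / (2 * 3.14159...)
C = 151.760700 / 6.283185
C = 24.1535 m/s

24.1535


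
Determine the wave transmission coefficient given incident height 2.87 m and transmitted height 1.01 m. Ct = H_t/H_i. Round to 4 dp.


Ct = H_t / H_i
Ct = 1.01 / 2.87
Ct = 0.3519

0.3519


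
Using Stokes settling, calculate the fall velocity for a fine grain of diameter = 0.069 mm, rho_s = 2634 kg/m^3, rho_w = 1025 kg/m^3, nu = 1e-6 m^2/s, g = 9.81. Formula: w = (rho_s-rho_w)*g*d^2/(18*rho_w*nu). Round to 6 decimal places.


w = (rho_s - rho_w) * g * d^2 / (18 * rho_w * nu)
d = 0.069 mm = 0.000069 m
rho_s - rho_w = 2634 - 1025 = 1609
Numerator = 1609 * 9.81 * (0.000069)^2 = 0.000075149005
Denominator = 18 * 1025 * 1e-6 = 0.018450
w = 0.004073 m/s

0.004073


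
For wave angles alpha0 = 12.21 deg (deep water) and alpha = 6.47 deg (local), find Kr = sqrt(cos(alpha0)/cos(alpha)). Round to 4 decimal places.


Kr = sqrt(cos(alpha0) / cos(alpha))
cos(12.21) = 0.977379
cos(6.47) = 0.993631
Kr = sqrt(0.977379 / 0.993631)
Kr = sqrt(0.983644)
Kr = 0.9918

0.9918


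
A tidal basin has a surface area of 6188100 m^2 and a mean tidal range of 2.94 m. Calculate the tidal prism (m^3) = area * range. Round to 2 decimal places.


Tidal prism = Area * Tidal range
P = 6188100 * 2.94
P = 18193014.00 m^3

18193014.00


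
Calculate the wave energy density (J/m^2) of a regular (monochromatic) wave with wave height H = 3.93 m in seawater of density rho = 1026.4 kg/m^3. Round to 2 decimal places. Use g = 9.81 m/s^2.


E = (1/8) * rho * g * H^2
E = (1/8) * 1026.4 * 9.81 * 3.93^2
E = 0.125 * 1026.4 * 9.81 * 15.4449
E = 19439.31 J/m^2

19439.31


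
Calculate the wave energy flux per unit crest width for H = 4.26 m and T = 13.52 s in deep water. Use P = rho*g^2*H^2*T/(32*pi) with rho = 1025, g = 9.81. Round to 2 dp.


P = rho * g^2 * H^2 * T / (32 * pi)
P = 1025 * 9.81^2 * 4.26^2 * 13.52 / (32 * pi)
P = 1025 * 96.2361 * 18.1476 * 13.52 / 100.53096
P = 240745.36 W/m

240745.36


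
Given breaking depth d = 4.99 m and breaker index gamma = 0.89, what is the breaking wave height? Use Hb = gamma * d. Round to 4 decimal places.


Hb = gamma * d
Hb = 0.89 * 4.99
Hb = 4.4411 m

4.4411


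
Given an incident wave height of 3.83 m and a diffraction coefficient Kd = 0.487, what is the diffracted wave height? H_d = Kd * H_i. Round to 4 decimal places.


H_d = Kd * H_i
H_d = 0.487 * 3.83
H_d = 1.8652 m

1.8652


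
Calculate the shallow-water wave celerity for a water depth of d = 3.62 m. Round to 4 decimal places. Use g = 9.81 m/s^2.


Using the shallow-water approximation:
C = sqrt(g * d) = sqrt(9.81 * 3.62)
C = sqrt(35.5122)
C = 5.9592 m/s

5.9592


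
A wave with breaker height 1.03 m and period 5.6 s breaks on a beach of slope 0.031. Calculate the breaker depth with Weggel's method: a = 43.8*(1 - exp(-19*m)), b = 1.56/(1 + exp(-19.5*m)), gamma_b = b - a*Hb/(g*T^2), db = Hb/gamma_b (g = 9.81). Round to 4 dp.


a = 43.8 * (1 - exp(-19 * m))
exp(-19 * 0.031) = exp(-0.5890) = 0.554882
a = 43.8 * (1 - 0.554882) = 19.496173
b = 1.56 / (1 + exp(-19.5 * m))
exp(-19.5 * 0.031) = exp(-0.6045) = 0.546348
b = 1.56 / (1 + 0.546348) = 1.008829
Hb / (g * T^2) = 1.03 / (9.81 * 5.6^2) = 1.03 / 307.6416 = 0.00334805
gamma_b = b - a * Hb/(g*T^2) = 1.008829 - 19.496173 * 0.00334805 = 0.943555
db = Hb / gamma_b = 1.03 / 0.943555
db = 1.0916 m

1.0916


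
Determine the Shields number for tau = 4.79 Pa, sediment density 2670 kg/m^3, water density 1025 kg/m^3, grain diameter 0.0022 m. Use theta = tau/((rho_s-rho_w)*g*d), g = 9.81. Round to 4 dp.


theta = tau / ((rho_s - rho_w) * g * d)
rho_s - rho_w = 2670 - 1025 = 1645
Denominator = 1645 * 9.81 * 0.0022 = 35.502390
theta = 4.79 / 35.502390
theta = 0.1349

0.1349


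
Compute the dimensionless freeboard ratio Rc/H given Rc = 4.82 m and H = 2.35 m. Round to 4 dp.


Relative freeboard = Rc / H
= 4.82 / 2.35
= 2.0511

2.0511


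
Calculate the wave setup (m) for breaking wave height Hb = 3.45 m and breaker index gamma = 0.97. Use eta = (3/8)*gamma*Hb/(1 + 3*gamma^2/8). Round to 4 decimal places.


eta = (3/8) * gamma * Hb / (1 + 3*gamma^2/8)
Numerator = (3/8) * 0.97 * 3.45 = 1.254938
Denominator = 1 + 3*0.97^2/8 = 1 + 0.352838 = 1.352838
eta = 1.254938 / 1.352838
eta = 0.9276 m

0.9276


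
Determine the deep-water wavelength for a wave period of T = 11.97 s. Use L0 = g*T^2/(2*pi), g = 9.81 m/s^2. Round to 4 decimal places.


L0 = g * T^2 / (2 * pi)
L0 = 9.81 * 11.97^2 / (2 * pi)
L0 = 9.81 * 143.2809 / 6.28319
L0 = 1405.5856 / 6.28319
L0 = 223.7059 m

223.7059


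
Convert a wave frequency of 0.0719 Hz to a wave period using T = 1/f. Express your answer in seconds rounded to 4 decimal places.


T = 1 / f
T = 1 / 0.0719
T = 13.9082 s

13.9082


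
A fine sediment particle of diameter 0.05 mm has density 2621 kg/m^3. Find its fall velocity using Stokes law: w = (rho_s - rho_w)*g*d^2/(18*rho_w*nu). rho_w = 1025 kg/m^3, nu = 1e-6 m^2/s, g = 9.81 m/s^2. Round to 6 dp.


w = (rho_s - rho_w) * g * d^2 / (18 * rho_w * nu)
d = 0.05 mm = 0.000050 m
rho_s - rho_w = 2621 - 1025 = 1596
Numerator = 1596 * 9.81 * (0.000050)^2 = 0.000039141900
Denominator = 18 * 1025 * 1e-6 = 0.018450
w = 0.002122 m/s

0.002122


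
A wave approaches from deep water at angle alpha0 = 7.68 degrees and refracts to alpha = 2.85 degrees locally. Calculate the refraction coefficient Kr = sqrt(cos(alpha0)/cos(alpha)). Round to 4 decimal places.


Kr = sqrt(cos(alpha0) / cos(alpha))
cos(7.68) = 0.991030
cos(2.85) = 0.998763
Kr = sqrt(0.991030 / 0.998763)
Kr = sqrt(0.992257)
Kr = 0.9961

0.9961


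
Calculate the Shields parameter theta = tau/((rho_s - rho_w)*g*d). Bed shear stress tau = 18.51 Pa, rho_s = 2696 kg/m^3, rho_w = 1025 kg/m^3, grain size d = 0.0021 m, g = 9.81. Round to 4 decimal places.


theta = tau / ((rho_s - rho_w) * g * d)
rho_s - rho_w = 2696 - 1025 = 1671
Denominator = 1671 * 9.81 * 0.0021 = 34.424271
theta = 18.51 / 34.424271
theta = 0.5377

0.5377


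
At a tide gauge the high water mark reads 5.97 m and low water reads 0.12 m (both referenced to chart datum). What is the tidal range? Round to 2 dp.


Tidal range = High water - Low water
Tidal range = 5.97 - (0.12)
Tidal range = 5.85 m

5.85


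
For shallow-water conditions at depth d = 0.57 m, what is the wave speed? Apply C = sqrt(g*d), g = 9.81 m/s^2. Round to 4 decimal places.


Using the shallow-water approximation:
C = sqrt(g * d) = sqrt(9.81 * 0.57)
C = sqrt(5.5917)
C = 2.3647 m/s

2.3647


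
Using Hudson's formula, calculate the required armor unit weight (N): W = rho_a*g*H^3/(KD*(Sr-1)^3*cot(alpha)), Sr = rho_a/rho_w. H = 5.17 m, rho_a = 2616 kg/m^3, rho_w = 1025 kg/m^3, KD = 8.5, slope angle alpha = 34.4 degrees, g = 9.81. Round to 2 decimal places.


Sr = rho_a / rho_w = 2616 / 1025 = 2.552195
(Sr - 1) = 1.552195
(Sr - 1)^3 = 3.739719
cot(34.4) = 1 / tan(34.4) = 1 / 0.684714 = 1.460463
Numerator = 2616 * 9.81 * 5.17^3 = 3546323.7153
Denominator = 8.5 * 3.739719 * 1.460463 = 46.424633
W = 3546323.7153 / 46.424633
W = 76388.84 N

76388.84


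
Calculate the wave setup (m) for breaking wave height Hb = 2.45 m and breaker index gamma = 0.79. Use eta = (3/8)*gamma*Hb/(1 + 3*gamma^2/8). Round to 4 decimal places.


eta = (3/8) * gamma * Hb / (1 + 3*gamma^2/8)
Numerator = (3/8) * 0.79 * 2.45 = 0.725813
Denominator = 1 + 3*0.79^2/8 = 1 + 0.234038 = 1.234038
eta = 0.725813 / 1.234038
eta = 0.5882 m

0.5882


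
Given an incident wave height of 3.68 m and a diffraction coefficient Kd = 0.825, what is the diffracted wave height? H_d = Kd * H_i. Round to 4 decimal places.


H_d = Kd * H_i
H_d = 0.825 * 3.68
H_d = 3.0360 m

3.0360


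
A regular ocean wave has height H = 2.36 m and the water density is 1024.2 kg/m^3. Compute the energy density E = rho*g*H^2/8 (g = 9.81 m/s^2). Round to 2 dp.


E = (1/8) * rho * g * H^2
E = (1/8) * 1024.2 * 9.81 * 2.36^2
E = 0.125 * 1024.2 * 9.81 * 5.5696
E = 6995.00 J/m^2

6995.00


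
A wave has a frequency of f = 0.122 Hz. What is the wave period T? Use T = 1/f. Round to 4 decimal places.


T = 1 / f
T = 1 / 0.122
T = 8.1967 s

8.1967


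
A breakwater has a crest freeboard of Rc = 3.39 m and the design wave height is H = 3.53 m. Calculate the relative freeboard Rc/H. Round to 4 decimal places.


Relative freeboard = Rc / H
= 3.39 / 3.53
= 0.9603

0.9603


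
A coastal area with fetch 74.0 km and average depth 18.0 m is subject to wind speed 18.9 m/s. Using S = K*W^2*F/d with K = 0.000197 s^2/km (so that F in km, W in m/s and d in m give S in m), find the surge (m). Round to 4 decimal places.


S = K * W^2 * F / d
W^2 = 18.9^2 = 357.21
S = 0.000197 * 357.21 * 74.0 / 18.0
Numerator = 0.000197 * 357.21 * 74.0 = 5.207407
S = 5.207407 / 18.0 = 0.2893 m

0.2893


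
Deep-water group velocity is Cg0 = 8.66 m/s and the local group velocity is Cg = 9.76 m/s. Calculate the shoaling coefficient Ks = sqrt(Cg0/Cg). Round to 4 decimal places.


Ks = sqrt(Cg0 / Cg)
Ks = sqrt(8.66 / 9.76)
Ks = sqrt(0.8873)
Ks = 0.9420

0.9420


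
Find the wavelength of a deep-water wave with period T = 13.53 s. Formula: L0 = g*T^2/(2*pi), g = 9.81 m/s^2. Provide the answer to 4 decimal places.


L0 = g * T^2 / (2 * pi)
L0 = 9.81 * 13.53^2 / (2 * pi)
L0 = 9.81 * 183.0609 / 6.28319
L0 = 1795.8274 / 6.28319
L0 = 285.8148 m

285.8148


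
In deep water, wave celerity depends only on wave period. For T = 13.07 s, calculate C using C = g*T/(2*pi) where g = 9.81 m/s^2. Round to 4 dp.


We use the deep-water celerity formula:
C = g * T / (2 * pi)
C = 9.81 * 13.07 / (2 * 3.14159...)
C = 128.216700 / 6.283185
C = 20.4063 m/s

20.4063


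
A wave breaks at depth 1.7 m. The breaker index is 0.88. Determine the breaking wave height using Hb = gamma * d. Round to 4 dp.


Hb = gamma * d
Hb = 0.88 * 1.7
Hb = 1.4960 m

1.4960


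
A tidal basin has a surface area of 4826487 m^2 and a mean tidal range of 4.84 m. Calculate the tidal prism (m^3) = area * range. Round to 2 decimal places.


Tidal prism = Area * Tidal range
P = 4826487 * 4.84
P = 23360197.08 m^3

23360197.08


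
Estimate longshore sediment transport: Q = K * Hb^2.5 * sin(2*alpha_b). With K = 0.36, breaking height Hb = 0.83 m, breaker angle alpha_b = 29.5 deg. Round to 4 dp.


Q = K * Hb^2.5 * sin(2 * alpha_b)
Hb^2.5 = 0.83^2.5 = 0.627618
sin(2 * 29.5) = sin(59.0) = 0.857167
Q = 0.36 * 0.627618 * 0.857167
Q = 0.1937 m^3/s

0.1937


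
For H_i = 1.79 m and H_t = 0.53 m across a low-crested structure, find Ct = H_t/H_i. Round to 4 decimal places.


Ct = H_t / H_i
Ct = 0.53 / 1.79
Ct = 0.2961

0.2961


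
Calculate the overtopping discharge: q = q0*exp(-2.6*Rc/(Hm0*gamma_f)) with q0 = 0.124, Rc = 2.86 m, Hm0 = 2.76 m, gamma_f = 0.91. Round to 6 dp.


q = q0 * exp(-2.6 * Rc / (Hm0 * gamma_f))
Exponent = -2.6 * 2.86 / (2.76 * 0.91)
= -2.6 * 2.86 / 2.5116
= -2.960663
exp(-2.960663) = 0.051785
q = 0.124 * 0.051785
q = 0.006421 m^3/s/m

0.006421


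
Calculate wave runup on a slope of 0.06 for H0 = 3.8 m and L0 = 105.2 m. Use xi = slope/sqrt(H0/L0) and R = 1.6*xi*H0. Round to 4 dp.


xi = slope / sqrt(H0/L0)
H0/L0 = 3.8/105.2 = 0.036122
sqrt(0.036122) = 0.190057
xi = 0.06 / 0.190057 = 0.315695
R = 1.6 * xi * H0 = 1.6 * 0.315695 * 3.8
R = 1.9194 m

1.9194


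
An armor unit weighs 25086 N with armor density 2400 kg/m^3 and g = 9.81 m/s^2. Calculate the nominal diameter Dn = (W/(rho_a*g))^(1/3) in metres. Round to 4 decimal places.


V = W / (rho_a * g)
V = 25086 / (2400 * 9.81)
V = 25086 / 23544.00
V = 1.065494 m^3
Dn = V^(1/3) = 1.065494^(1/3)
Dn = 1.0214 m

1.0214


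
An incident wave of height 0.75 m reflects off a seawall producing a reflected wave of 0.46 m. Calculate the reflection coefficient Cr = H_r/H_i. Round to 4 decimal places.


Cr = H_r / H_i
Cr = 0.46 / 0.75
Cr = 0.6133

0.6133


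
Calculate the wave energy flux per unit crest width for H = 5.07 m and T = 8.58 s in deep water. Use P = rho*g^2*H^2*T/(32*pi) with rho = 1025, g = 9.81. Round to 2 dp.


P = rho * g^2 * H^2 * T / (32 * pi)
P = 1025 * 9.81^2 * 5.07^2 * 8.58 / (32 * pi)
P = 1025 * 96.2361 * 25.7049 * 8.58 / 100.53096
P = 216403.98 W/m

216403.98


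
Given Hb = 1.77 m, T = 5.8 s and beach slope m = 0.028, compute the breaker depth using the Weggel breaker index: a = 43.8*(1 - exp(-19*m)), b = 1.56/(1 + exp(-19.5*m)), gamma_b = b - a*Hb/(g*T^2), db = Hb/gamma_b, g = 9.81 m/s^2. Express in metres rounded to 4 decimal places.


a = 43.8 * (1 - exp(-19 * m))
exp(-19 * 0.028) = exp(-0.5320) = 0.587429
a = 43.8 * (1 - 0.587429) = 18.070613
b = 1.56 / (1 + exp(-19.5 * m))
exp(-19.5 * 0.028) = exp(-0.5460) = 0.579262
b = 1.56 / (1 + 0.579262) = 0.987803
Hb / (g * T^2) = 1.77 / (9.81 * 5.8^2) = 1.77 / 330.0084 = 0.00536350
gamma_b = b - a * Hb/(g*T^2) = 0.987803 - 18.070613 * 0.00536350 = 0.890881
db = Hb / gamma_b = 1.77 / 0.890881
db = 1.9868 m

1.9868


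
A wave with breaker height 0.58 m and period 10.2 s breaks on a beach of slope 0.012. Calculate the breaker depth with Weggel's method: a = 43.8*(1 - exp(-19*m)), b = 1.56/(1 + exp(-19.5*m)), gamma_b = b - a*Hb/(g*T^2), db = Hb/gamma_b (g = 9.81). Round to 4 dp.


a = 43.8 * (1 - exp(-19 * m))
exp(-19 * 0.012) = exp(-0.2280) = 0.796124
a = 43.8 * (1 - 0.796124) = 8.929757
b = 1.56 / (1 + exp(-19.5 * m))
exp(-19.5 * 0.012) = exp(-0.2340) = 0.791362
b = 1.56 / (1 + 0.791362) = 0.870846
Hb / (g * T^2) = 0.58 / (9.81 * 10.2^2) = 0.58 / 1020.6324 = 0.00056828
gamma_b = b - a * Hb/(g*T^2) = 0.870846 - 8.929757 * 0.00056828 = 0.865771
db = Hb / gamma_b = 0.58 / 0.865771
db = 0.6699 m

0.6699


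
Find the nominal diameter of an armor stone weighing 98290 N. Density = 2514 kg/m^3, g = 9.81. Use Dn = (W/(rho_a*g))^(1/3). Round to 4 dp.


V = W / (rho_a * g)
V = 98290 / (2514 * 9.81)
V = 98290 / 24662.34
V = 3.985429 m^3
Dn = V^(1/3) = 3.985429^(1/3)
Dn = 1.5855 m

1.5855


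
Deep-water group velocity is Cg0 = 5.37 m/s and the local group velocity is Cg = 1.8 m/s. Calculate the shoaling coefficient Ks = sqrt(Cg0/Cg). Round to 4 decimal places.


Ks = sqrt(Cg0 / Cg)
Ks = sqrt(5.37 / 1.8)
Ks = sqrt(2.9833)
Ks = 1.7272

1.7272


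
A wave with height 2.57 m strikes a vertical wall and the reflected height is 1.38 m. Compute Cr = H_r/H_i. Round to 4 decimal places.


Cr = H_r / H_i
Cr = 1.38 / 2.57
Cr = 0.5370

0.5370


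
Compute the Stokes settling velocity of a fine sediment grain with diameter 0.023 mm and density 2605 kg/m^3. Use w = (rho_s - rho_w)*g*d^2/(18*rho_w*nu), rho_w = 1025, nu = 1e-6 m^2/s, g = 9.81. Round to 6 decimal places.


w = (rho_s - rho_w) * g * d^2 / (18 * rho_w * nu)
d = 0.023 mm = 0.000023 m
rho_s - rho_w = 2605 - 1025 = 1580
Numerator = 1580 * 9.81 * (0.000023)^2 = 0.000008199394
Denominator = 18 * 1025 * 1e-6 = 0.018450
w = 0.000444 m/s

0.000444


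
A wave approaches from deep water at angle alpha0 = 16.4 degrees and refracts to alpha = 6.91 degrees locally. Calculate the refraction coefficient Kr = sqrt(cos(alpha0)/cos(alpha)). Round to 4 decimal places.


Kr = sqrt(cos(alpha0) / cos(alpha))
cos(16.4) = 0.959314
cos(6.91) = 0.992736
Kr = sqrt(0.959314 / 0.992736)
Kr = sqrt(0.966333)
Kr = 0.9830

0.9830


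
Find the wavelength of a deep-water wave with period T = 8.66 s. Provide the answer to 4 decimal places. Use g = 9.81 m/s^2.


L0 = g * T^2 / (2 * pi)
L0 = 9.81 * 8.66^2 / (2 * pi)
L0 = 9.81 * 74.9956 / 6.28319
L0 = 735.7068 / 6.28319
L0 = 117.0914 m

117.0914


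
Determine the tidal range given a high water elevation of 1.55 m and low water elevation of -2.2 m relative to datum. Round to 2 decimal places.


Tidal range = High water - Low water
Tidal range = 1.55 - (-2.2)
Tidal range = 3.75 m

3.75


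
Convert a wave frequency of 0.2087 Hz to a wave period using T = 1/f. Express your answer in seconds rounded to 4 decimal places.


T = 1 / f
T = 1 / 0.2087
T = 4.7916 s

4.7916


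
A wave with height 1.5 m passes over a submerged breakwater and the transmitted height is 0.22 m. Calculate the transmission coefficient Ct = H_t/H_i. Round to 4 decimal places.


Ct = H_t / H_i
Ct = 0.22 / 1.5
Ct = 0.1467

0.1467


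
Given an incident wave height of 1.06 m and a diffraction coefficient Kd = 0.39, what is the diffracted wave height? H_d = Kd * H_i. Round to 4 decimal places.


H_d = Kd * H_i
H_d = 0.39 * 1.06
H_d = 0.4134 m

0.4134


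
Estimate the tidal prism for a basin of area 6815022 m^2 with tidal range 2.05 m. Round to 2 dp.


Tidal prism = Area * Tidal range
P = 6815022 * 2.05
P = 13970795.10 m^3

13970795.10


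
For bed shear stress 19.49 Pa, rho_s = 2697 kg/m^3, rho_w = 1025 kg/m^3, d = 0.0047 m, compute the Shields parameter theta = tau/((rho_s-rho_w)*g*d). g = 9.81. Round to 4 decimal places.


theta = tau / ((rho_s - rho_w) * g * d)
rho_s - rho_w = 2697 - 1025 = 1672
Denominator = 1672 * 9.81 * 0.0047 = 77.090904
theta = 19.49 / 77.090904
theta = 0.2528

0.2528


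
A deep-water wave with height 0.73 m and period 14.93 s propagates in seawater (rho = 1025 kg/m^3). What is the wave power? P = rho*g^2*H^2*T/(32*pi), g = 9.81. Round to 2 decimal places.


P = rho * g^2 * H^2 * T / (32 * pi)
P = 1025 * 9.81^2 * 0.73^2 * 14.93 / (32 * pi)
P = 1025 * 96.2361 * 0.5329 * 14.93 / 100.53096
P = 7806.70 W/m

7806.70


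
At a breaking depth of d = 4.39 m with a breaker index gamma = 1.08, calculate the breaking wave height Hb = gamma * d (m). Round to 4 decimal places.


Hb = gamma * d
Hb = 1.08 * 4.39
Hb = 4.7412 m

4.7412


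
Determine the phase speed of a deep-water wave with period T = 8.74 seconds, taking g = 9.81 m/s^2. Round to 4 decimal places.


We use the deep-water celerity formula:
C = g * T / (2 * pi)
C = 9.81 * 8.74 / (2 * 3.14159...)
C = 85.739400 / 6.283185
C = 13.6458 m/s

13.6458


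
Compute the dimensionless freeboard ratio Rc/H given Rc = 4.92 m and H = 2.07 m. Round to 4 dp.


Relative freeboard = Rc / H
= 4.92 / 2.07
= 2.3768

2.3768


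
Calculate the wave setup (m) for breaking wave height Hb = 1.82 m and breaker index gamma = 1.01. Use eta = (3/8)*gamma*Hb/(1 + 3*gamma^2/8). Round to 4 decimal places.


eta = (3/8) * gamma * Hb / (1 + 3*gamma^2/8)
Numerator = (3/8) * 1.01 * 1.82 = 0.689325
Denominator = 1 + 3*1.01^2/8 = 1 + 0.382538 = 1.382538
eta = 0.689325 / 1.382538
eta = 0.4986 m

0.4986


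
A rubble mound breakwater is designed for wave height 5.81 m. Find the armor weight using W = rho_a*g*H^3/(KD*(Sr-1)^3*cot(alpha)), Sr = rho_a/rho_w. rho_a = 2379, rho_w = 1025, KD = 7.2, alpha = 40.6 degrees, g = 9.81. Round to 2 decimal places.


Sr = rho_a / rho_w = 2379 / 1025 = 2.320976
(Sr - 1) = 1.320976
(Sr - 1)^3 = 2.305071
cot(40.6) = 1 / tan(40.6) = 1 / 0.857104 = 1.166720
Numerator = 2379 * 9.81 * 5.81^3 = 4577115.2358
Denominator = 7.2 * 2.305071 * 1.166720 = 19.363486
W = 4577115.2358 / 19.363486
W = 236378.68 N

236378.68


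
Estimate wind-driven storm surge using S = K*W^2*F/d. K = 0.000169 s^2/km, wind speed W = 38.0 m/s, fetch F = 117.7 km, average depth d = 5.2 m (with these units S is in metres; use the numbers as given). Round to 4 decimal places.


S = K * W^2 * F / d
W^2 = 38.0^2 = 1444.00
S = 0.000169 * 1444.00 * 117.7 / 5.2
Numerator = 0.000169 * 1444.00 * 117.7 = 28.723037
S = 28.723037 / 5.2 = 5.5237 m

5.5237


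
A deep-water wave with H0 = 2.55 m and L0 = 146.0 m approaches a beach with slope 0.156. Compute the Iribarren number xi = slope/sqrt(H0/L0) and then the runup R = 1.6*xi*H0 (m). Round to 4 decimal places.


xi = slope / sqrt(H0/L0)
H0/L0 = 2.55/146.0 = 0.017466
sqrt(0.017466) = 0.132158
xi = 0.156 / 0.132158 = 1.180405
R = 1.6 * xi * H0 = 1.6 * 1.180405 * 2.55
R = 4.8161 m

4.8161


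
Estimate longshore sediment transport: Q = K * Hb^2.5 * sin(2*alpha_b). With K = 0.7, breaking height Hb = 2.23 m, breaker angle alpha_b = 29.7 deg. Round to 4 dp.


Q = K * Hb^2.5 * sin(2 * alpha_b)
Hb^2.5 = 2.23^2.5 = 7.426123
sin(2 * 29.7) = sin(59.4) = 0.860742
Q = 0.7 * 7.426123 * 0.860742
Q = 4.4744 m^3/s

4.4744


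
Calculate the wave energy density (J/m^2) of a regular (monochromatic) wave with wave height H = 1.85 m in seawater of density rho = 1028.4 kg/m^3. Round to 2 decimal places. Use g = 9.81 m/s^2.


E = (1/8) * rho * g * H^2
E = (1/8) * 1028.4 * 9.81 * 1.85^2
E = 0.125 * 1028.4 * 9.81 * 3.4225
E = 4316.03 J/m^2

4316.03


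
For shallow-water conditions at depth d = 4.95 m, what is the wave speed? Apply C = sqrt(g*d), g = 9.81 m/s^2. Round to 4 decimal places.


Using the shallow-water approximation:
C = sqrt(g * d) = sqrt(9.81 * 4.95)
C = sqrt(48.5595)
C = 6.9685 m/s

6.9685


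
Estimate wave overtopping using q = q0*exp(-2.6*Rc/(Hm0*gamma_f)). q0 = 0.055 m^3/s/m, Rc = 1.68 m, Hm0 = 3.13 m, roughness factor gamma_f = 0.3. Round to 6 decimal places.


q = q0 * exp(-2.6 * Rc / (Hm0 * gamma_f))
Exponent = -2.6 * 1.68 / (3.13 * 0.3)
= -2.6 * 1.68 / 0.9390
= -4.651757
exp(-4.651757) = 0.009545
q = 0.055 * 0.009545
q = 0.000525 m^3/s/m

0.000525


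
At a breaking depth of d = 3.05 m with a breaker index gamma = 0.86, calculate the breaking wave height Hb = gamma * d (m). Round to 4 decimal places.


Hb = gamma * d
Hb = 0.86 * 3.05
Hb = 2.6230 m

2.6230


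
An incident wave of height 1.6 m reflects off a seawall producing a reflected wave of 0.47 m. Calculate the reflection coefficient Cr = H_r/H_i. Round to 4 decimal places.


Cr = H_r / H_i
Cr = 0.47 / 1.6
Cr = 0.2938

0.2938


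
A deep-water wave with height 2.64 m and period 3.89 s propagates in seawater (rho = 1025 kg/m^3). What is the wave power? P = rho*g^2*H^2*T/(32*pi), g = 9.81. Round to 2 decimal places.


P = rho * g^2 * H^2 * T / (32 * pi)
P = 1025 * 9.81^2 * 2.64^2 * 3.89 / (32 * pi)
P = 1025 * 96.2361 * 6.9696 * 3.89 / 100.53096
P = 26602.32 W/m

26602.32


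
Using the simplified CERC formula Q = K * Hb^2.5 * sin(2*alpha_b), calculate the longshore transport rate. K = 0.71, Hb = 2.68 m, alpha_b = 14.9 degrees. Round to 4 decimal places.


Q = K * Hb^2.5 * sin(2 * alpha_b)
Hb^2.5 = 2.68^2.5 = 11.758096
sin(2 * 14.9) = sin(29.8) = 0.496974
Q = 0.71 * 11.758096 * 0.496974
Q = 4.1489 m^3/s

4.1489


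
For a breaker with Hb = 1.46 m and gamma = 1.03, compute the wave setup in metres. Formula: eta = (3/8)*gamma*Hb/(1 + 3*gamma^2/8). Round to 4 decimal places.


eta = (3/8) * gamma * Hb / (1 + 3*gamma^2/8)
Numerator = (3/8) * 1.03 * 1.46 = 0.563925
Denominator = 1 + 3*1.03^2/8 = 1 + 0.397838 = 1.397838
eta = 0.563925 / 1.397838
eta = 0.4034 m

0.4034


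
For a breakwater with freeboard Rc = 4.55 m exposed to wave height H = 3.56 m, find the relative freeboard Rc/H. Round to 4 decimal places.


Relative freeboard = Rc / H
= 4.55 / 3.56
= 1.2781

1.2781


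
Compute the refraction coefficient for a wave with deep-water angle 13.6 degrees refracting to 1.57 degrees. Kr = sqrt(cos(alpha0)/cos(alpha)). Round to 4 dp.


Kr = sqrt(cos(alpha0) / cos(alpha))
cos(13.6) = 0.971961
cos(1.57) = 0.999625
Kr = sqrt(0.971961 / 0.999625)
Kr = sqrt(0.972326)
Kr = 0.9861

0.9861


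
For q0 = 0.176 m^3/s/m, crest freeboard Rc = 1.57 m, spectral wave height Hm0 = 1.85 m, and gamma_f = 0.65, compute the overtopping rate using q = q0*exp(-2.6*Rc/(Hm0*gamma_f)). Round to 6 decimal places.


q = q0 * exp(-2.6 * Rc / (Hm0 * gamma_f))
Exponent = -2.6 * 1.57 / (1.85 * 0.65)
= -2.6 * 1.57 / 1.2025
= -3.394595
exp(-3.394595) = 0.033554
q = 0.176 * 0.033554
q = 0.005906 m^3/s/m

0.005906


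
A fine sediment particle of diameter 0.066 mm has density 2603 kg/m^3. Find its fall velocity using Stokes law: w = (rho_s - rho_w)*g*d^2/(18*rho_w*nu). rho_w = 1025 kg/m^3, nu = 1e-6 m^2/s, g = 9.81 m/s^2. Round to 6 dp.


w = (rho_s - rho_w) * g * d^2 / (18 * rho_w * nu)
d = 0.066 mm = 0.000066 m
rho_s - rho_w = 2603 - 1025 = 1578
Numerator = 1578 * 9.81 * (0.000066)^2 = 0.000067431664
Denominator = 18 * 1025 * 1e-6 = 0.018450
w = 0.003655 m/s

0.003655


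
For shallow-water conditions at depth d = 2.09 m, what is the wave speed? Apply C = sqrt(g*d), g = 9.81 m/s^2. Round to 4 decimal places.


Using the shallow-water approximation:
C = sqrt(g * d) = sqrt(9.81 * 2.09)
C = sqrt(20.5029)
C = 4.5280 m/s

4.5280


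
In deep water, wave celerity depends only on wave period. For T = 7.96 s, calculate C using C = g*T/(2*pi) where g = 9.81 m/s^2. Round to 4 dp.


We use the deep-water celerity formula:
C = g * T / (2 * pi)
C = 9.81 * 7.96 / (2 * 3.14159...)
C = 78.087600 / 6.283185
C = 12.4280 m/s

12.4280


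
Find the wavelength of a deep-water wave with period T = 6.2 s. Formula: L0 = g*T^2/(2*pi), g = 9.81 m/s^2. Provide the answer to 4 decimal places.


L0 = g * T^2 / (2 * pi)
L0 = 9.81 * 6.2^2 / (2 * pi)
L0 = 9.81 * 38.4400 / 6.28319
L0 = 377.0964 / 6.28319
L0 = 60.0168 m

60.0168


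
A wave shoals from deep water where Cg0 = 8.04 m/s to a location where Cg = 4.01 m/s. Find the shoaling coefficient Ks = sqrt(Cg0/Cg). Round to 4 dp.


Ks = sqrt(Cg0 / Cg)
Ks = sqrt(8.04 / 4.01)
Ks = sqrt(2.0050)
Ks = 1.4160

1.4160


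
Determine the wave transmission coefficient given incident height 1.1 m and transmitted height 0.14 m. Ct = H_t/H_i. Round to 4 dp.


Ct = H_t / H_i
Ct = 0.14 / 1.1
Ct = 0.1273

0.1273


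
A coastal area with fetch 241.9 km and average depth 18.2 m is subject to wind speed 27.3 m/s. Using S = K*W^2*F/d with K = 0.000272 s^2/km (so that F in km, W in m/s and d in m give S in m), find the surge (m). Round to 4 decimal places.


S = K * W^2 * F / d
W^2 = 27.3^2 = 745.29
S = 0.000272 * 745.29 * 241.9 / 18.2
Numerator = 0.000272 * 745.29 * 241.9 = 49.037697
S = 49.037697 / 18.2 = 2.6944 m

2.6944


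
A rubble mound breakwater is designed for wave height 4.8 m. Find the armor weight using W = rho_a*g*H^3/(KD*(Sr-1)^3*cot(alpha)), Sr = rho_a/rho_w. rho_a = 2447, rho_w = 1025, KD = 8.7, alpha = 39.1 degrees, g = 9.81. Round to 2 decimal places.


Sr = rho_a / rho_w = 2447 / 1025 = 2.387317
(Sr - 1) = 1.387317
(Sr - 1)^3 = 2.670098
cot(39.1) = 1 / tan(39.1) = 1 / 0.812678 = 1.230500
Numerator = 2447 * 9.81 * 4.8^3 = 2654768.7014
Denominator = 8.7 * 2.670098 * 1.230500 = 28.584327
W = 2654768.7014 / 28.584327
W = 92874.98 N

92874.98


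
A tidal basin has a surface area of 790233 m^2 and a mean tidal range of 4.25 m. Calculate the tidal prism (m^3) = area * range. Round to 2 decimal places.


Tidal prism = Area * Tidal range
P = 790233 * 4.25
P = 3358490.25 m^3

3358490.25


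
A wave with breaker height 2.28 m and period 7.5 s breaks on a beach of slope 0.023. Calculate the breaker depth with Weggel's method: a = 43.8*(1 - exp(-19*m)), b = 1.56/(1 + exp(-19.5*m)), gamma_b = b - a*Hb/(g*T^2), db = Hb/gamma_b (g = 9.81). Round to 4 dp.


a = 43.8 * (1 - exp(-19 * m))
exp(-19 * 0.023) = exp(-0.4370) = 0.645971
a = 43.8 * (1 - 0.645971) = 15.506451
b = 1.56 / (1 + exp(-19.5 * m))
exp(-19.5 * 0.023) = exp(-0.4485) = 0.638585
b = 1.56 / (1 + 0.638585) = 0.952041
Hb / (g * T^2) = 2.28 / (9.81 * 7.5^2) = 2.28 / 551.8125 = 0.00413184
gamma_b = b - a * Hb/(g*T^2) = 0.952041 - 15.506451 * 0.00413184 = 0.887971
db = Hb / gamma_b = 2.28 / 0.887971
db = 2.5677 m

2.5677


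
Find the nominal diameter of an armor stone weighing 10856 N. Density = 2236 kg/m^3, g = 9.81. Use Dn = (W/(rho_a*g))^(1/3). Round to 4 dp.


V = W / (rho_a * g)
V = 10856 / (2236 * 9.81)
V = 10856 / 21935.16
V = 0.494913 m^3
Dn = V^(1/3) = 0.494913^(1/3)
Dn = 0.7910 m

0.7910


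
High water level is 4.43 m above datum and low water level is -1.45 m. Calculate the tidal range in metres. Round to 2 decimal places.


Tidal range = High water - Low water
Tidal range = 4.43 - (-1.45)
Tidal range = 5.88 m

5.88


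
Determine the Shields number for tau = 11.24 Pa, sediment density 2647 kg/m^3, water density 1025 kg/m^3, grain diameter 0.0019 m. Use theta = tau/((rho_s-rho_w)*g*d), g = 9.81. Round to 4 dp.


theta = tau / ((rho_s - rho_w) * g * d)
rho_s - rho_w = 2647 - 1025 = 1622
Denominator = 1622 * 9.81 * 0.0019 = 30.232458
theta = 11.24 / 30.232458
theta = 0.3718

0.3718


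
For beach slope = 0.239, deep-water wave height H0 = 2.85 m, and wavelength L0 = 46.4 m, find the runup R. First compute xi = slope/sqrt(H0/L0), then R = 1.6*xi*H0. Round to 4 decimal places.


xi = slope / sqrt(H0/L0)
H0/L0 = 2.85/46.4 = 0.061422
sqrt(0.061422) = 0.247835
xi = 0.239 / 0.247835 = 0.964350
R = 1.6 * xi * H0 = 1.6 * 0.964350 * 2.85
R = 4.3974 m

4.3974


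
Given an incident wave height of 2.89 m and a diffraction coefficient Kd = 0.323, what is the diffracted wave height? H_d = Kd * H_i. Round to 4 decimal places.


H_d = Kd * H_i
H_d = 0.323 * 2.89
H_d = 0.9335 m

0.9335
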